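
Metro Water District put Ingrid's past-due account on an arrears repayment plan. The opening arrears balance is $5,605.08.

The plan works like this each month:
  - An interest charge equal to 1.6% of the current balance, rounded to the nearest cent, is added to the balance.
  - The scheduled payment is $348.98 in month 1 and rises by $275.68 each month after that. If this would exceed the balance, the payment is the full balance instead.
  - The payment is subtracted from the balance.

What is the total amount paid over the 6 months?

$5,990.30

Month 1: opening $5,605.08; interest $89.68 → $5,694.76; payment $348.98; balance $5,345.78
Month 2: opening $5,345.78; interest $85.53 → $5,431.31; payment $624.66; balance $4,806.65
Month 3: opening $4,806.65; interest $76.91 → $4,883.56; payment $900.34; balance $3,983.22
Month 4: opening $3,983.22; interest $63.73 → $4,046.95; payment $1,176.02; balance $2,870.93
Month 5: opening $2,870.93; interest $45.93 → $2,916.86; payment $1,451.70; balance $1,465.16
Month 6: opening $1,465.16; interest $23.44 → $1,488.60; payment $1,488.60; balance $0.00
Total paid: $5,990.30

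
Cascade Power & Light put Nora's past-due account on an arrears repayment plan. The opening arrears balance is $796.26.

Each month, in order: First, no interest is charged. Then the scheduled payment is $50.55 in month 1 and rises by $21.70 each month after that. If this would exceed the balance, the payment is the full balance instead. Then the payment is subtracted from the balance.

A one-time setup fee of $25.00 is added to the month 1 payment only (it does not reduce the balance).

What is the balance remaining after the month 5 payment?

Month 1: opening $796.26; payment $50.55 (+ $25.00 fee); balance $745.71
Month 2: opening $745.71; payment $72.25; balance $673.46
Month 3: opening $673.46; payment $93.95; balance $579.51
Month 4: opening $579.51; payment $115.65; balance $463.86
Month 5: opening $463.86; payment $137.35; balance $326.51

$326.51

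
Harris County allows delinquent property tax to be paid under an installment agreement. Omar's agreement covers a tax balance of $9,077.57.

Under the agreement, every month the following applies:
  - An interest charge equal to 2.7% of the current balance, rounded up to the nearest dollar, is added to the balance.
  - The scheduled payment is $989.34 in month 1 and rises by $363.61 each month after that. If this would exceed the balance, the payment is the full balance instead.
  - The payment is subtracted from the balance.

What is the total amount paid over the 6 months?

$10,039.57

Month 1: opening $9,077.57; interest $246.00 → $9,323.57; payment $989.34; balance $8,334.23
Month 2: opening $8,334.23; interest $226.00 → $8,560.23; payment $1,352.95; balance $7,207.28
Month 3: opening $7,207.28; interest $195.00 → $7,402.28; payment $1,716.56; balance $5,685.72
Month 4: opening $5,685.72; interest $154.00 → $5,839.72; payment $2,080.17; balance $3,759.55
Month 5: opening $3,759.55; interest $102.00 → $3,861.55; payment $2,443.78; balance $1,417.77
Month 6: opening $1,417.77; interest $39.00 → $1,456.77; payment $1,456.77; balance $0.00
Total paid: $10,039.57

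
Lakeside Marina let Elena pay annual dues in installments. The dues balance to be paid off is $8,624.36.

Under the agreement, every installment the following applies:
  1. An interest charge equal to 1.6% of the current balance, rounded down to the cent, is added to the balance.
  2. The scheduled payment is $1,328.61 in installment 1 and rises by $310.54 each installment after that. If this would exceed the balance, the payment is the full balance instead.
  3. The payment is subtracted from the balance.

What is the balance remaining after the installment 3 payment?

$4,058.43

Installment 1: opening $8,624.36; interest $137.98 → $8,762.34; payment $1,328.61; balance $7,433.73
Installment 2: opening $7,433.73; interest $118.93 → $7,552.66; payment $1,639.15; balance $5,913.51
Installment 3: opening $5,913.51; interest $94.61 → $6,008.12; payment $1,949.69; balance $4,058.43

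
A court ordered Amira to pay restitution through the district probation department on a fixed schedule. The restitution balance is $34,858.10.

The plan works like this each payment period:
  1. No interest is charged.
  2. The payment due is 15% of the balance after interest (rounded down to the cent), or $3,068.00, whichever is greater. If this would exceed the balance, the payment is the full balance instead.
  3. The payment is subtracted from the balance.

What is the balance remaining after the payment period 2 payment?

$25,184.99

Payment period 1: opening $34,858.10; payment $5,228.71; balance $29,629.39
Payment period 2: opening $29,629.39; payment $4,444.40; balance $25,184.99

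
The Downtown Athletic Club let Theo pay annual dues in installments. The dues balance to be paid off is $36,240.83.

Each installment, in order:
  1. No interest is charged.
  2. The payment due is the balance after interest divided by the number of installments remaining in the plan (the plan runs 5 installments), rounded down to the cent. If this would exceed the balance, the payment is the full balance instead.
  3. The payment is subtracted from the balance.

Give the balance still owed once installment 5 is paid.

$0.00

# | Opening | Payment | End bal
1 | $36,240.83 | $7,248.16 | $28,992.67
2 | $28,992.67 | $7,248.16 | $21,744.51
3 | $21,744.51 | $7,248.17 | $14,496.34
4 | $14,496.34 | $7,248.17 | $7,248.17
5 | $7,248.17 | $7,248.17 | $0.00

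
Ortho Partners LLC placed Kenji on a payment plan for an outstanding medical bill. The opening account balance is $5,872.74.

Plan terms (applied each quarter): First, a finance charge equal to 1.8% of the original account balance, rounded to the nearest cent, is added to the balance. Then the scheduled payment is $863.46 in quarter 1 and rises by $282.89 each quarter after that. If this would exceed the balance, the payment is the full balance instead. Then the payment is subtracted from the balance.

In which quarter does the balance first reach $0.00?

5

# | Opening | Interest | Payment | End bal
1 | $5,872.74 | $105.71 | $863.46 | $5,114.99
2 | $5,114.99 | $105.71 | $1,146.35 | $4,074.35
3 | $4,074.35 | $105.71 | $1,429.24 | $2,750.82
4 | $2,750.82 | $105.71 | $1,712.13 | $1,144.40
5 | $1,144.40 | $105.71 | $1,250.11 | $0.00
Balance reaches $0.00 in quarter 5.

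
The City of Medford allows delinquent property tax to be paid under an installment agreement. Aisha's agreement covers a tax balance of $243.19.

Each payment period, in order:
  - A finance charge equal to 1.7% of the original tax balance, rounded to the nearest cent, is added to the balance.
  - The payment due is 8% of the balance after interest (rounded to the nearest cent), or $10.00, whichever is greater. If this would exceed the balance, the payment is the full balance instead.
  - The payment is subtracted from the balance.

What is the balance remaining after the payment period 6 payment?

# | Opening | Interest | Payment | End bal
1 | $243.19 | $4.13 | $19.79 | $227.53
2 | $227.53 | $4.13 | $18.53 | $213.13
3 | $213.13 | $4.13 | $17.38 | $199.88
4 | $199.88 | $4.13 | $16.32 | $187.69
5 | $187.69 | $4.13 | $15.35 | $176.47
6 | $176.47 | $4.13 | $14.45 | $166.15

$166.15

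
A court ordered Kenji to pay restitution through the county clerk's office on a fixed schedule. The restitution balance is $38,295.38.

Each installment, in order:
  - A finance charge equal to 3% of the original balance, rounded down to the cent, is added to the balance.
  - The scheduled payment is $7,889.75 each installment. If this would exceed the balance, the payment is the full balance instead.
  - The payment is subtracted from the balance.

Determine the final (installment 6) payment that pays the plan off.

Installment 1: $38,295.38 +$1,148.86 interest = $39,444.24; pay $7,889.75 → $31,554.49
Installment 2: $31,554.49 +$1,148.86 interest = $32,703.35; pay $7,889.75 → $24,813.60
Installment 3: $24,813.60 +$1,148.86 interest = $25,962.46; pay $7,889.75 → $18,072.71
Installment 4: $18,072.71 +$1,148.86 interest = $19,221.57; pay $7,889.75 → $11,331.82
Installment 5: $11,331.82 +$1,148.86 interest = $12,480.68; pay $7,889.75 → $4,590.93
Installment 6: $4,590.93 +$1,148.86 interest = $5,739.79; pay $5,739.79 → $0.00

$5,739.79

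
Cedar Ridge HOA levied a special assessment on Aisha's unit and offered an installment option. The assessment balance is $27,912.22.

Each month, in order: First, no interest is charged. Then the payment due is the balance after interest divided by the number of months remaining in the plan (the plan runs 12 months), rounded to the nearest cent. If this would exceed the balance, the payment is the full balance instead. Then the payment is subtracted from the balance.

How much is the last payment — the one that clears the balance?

Month 1: $27,912.22 − $2,326.02 → $25,586.20
Month 2: $25,586.20 − $2,326.02 → $23,260.18
Month 3: $23,260.18 − $2,326.02 → $20,934.16
Month 4: $20,934.16 − $2,326.02 → $18,608.14
Month 5: $18,608.14 − $2,326.02 → $16,282.12
Month 6: $16,282.12 − $2,326.02 → $13,956.10
Month 7: $13,956.10 − $2,326.02 → $11,630.08
Month 8: $11,630.08 − $2,326.02 → $9,304.06
Month 9: $9,304.06 − $2,326.02 → $6,978.04
Month 10: $6,978.04 − $2,326.01 → $4,652.03
Month 11: $4,652.03 − $2,326.02 → $2,326.01
Month 12: $2,326.01 − $2,326.01 → $0.00

$2,326.01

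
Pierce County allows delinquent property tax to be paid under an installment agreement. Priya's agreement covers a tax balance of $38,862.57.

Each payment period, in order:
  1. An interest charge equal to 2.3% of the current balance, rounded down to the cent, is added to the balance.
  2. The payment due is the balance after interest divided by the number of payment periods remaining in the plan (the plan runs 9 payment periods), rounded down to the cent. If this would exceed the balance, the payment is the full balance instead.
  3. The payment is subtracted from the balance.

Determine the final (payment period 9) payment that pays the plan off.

Payment period 1: opening $38,862.57; interest $893.83 → $39,756.40; payment $4,417.37; balance $35,339.03
Payment period 2: opening $35,339.03; interest $812.79 → $36,151.82; payment $4,518.97; balance $31,632.85
Payment period 3: opening $31,632.85; interest $727.55 → $32,360.40; payment $4,622.91; balance $27,737.49
Payment period 4: opening $27,737.49; interest $637.96 → $28,375.45; payment $4,729.24; balance $23,646.21
Payment period 5: opening $23,646.21; interest $543.86 → $24,190.07; payment $4,838.01; balance $19,352.06
Payment period 6: opening $19,352.06; interest $445.09 → $19,797.15; payment $4,949.28; balance $14,847.87
Payment period 7: opening $14,847.87; interest $341.50 → $15,189.37; payment $5,063.12; balance $10,126.25
Payment period 8: opening $10,126.25; interest $232.90 → $10,359.15; payment $5,179.57; balance $5,179.58
Payment period 9: opening $5,179.58; interest $119.13 → $5,298.71; payment $5,298.71; balance $0.00

$5,298.71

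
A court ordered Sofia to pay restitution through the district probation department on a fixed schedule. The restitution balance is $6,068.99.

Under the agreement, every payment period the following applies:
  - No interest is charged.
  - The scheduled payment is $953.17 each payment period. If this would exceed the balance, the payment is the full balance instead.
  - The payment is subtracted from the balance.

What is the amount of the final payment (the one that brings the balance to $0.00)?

Payment period 1: $6,068.99 − $953.17 → $5,115.82
Payment period 2: $5,115.82 − $953.17 → $4,162.65
Payment period 3: $4,162.65 − $953.17 → $3,209.48
Payment period 4: $3,209.48 − $953.17 → $2,256.31
Payment period 5: $2,256.31 − $953.17 → $1,303.14
Payment period 6: $1,303.14 − $953.17 → $349.97
Payment period 7: $349.97 − $349.97 → $0.00

$349.97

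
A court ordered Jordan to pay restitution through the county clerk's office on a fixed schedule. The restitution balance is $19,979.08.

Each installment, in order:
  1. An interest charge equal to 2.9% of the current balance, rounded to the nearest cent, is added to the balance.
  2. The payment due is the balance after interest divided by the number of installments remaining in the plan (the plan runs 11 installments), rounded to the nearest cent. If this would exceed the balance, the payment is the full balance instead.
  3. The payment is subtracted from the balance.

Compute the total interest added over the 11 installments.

Installment 1: opening $19,979.08; interest $579.39 → $20,558.47; payment $1,868.95; balance $18,689.52
Installment 2: opening $18,689.52; interest $542.00 → $19,231.52; payment $1,923.15; balance $17,308.37
Installment 3: opening $17,308.37; interest $501.94 → $17,810.31; payment $1,978.92; balance $15,831.39
Installment 4: opening $15,831.39; interest $459.11 → $16,290.50; payment $2,036.31; balance $14,254.19
Installment 5: opening $14,254.19; interest $413.37 → $14,667.56; payment $2,095.37; balance $12,572.19
Installment 6: opening $12,572.19; interest $364.59 → $12,936.78; payment $2,156.13; balance $10,780.65
Installment 7: opening $10,780.65; interest $312.64 → $11,093.29; payment $2,218.66; balance $8,874.63
Installment 8: opening $8,874.63; interest $257.36 → $9,131.99; payment $2,283.00; balance $6,848.99
Installment 9: opening $6,848.99; interest $198.62 → $7,047.61; payment $2,349.20; balance $4,698.41
Installment 10: opening $4,698.41; interest $136.25 → $4,834.66; payment $2,417.33; balance $2,417.33
Installment 11: opening $2,417.33; interest $70.10 → $2,487.43; payment $2,487.43; balance $0.00
Total interest: $579.39 + $542.00 + $501.94 + $459.11 + $413.37 + $364.59 + $312.64 + $257.36 + $198.62 + $136.25 + $70.10 = $3,835.37

$3,835.37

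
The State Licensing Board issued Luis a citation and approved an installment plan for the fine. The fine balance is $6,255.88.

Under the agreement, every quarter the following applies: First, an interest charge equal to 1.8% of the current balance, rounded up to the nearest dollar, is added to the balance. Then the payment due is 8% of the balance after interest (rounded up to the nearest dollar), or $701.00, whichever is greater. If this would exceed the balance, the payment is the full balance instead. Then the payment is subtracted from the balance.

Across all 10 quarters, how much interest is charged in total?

Quarter 1: opening $6,255.88; interest $113.00 → $6,368.88; payment $701.00; balance $5,667.88
Quarter 2: opening $5,667.88; interest $103.00 → $5,770.88; payment $701.00; balance $5,069.88
Quarter 3: opening $5,069.88; interest $92.00 → $5,161.88; payment $701.00; balance $4,460.88
Quarter 4: opening $4,460.88; interest $81.00 → $4,541.88; payment $701.00; balance $3,840.88
Quarter 5: opening $3,840.88; interest $70.00 → $3,910.88; payment $701.00; balance $3,209.88
Quarter 6: opening $3,209.88; interest $58.00 → $3,267.88; payment $701.00; balance $2,566.88
Quarter 7: opening $2,566.88; interest $47.00 → $2,613.88; payment $701.00; balance $1,912.88
Quarter 8: opening $1,912.88; interest $35.00 → $1,947.88; payment $701.00; balance $1,246.88
Quarter 9: opening $1,246.88; interest $23.00 → $1,269.88; payment $701.00; balance $568.88
Quarter 10: opening $568.88; interest $11.00 → $579.88; payment $579.88; balance $0.00
Total interest: $113.00 + $103.00 + $92.00 + $81.00 + $70.00 + $58.00 + $47.00 + $35.00 + $23.00 + $11.00 = $633.00

$633.00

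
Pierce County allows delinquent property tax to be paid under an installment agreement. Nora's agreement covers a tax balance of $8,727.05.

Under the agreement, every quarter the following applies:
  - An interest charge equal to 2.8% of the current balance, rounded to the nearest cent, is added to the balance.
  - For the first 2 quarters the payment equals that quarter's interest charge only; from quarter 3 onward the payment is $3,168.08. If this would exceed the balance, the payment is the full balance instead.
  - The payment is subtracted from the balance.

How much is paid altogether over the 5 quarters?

# | Opening | Interest | Payment | End bal
1 | $8,727.05 | $244.36 | $244.36 | $8,727.05
2 | $8,727.05 | $244.36 | $244.36 | $8,727.05
3 | $8,727.05 | $244.36 | $3,168.08 | $5,803.33
4 | $5,803.33 | $162.49 | $3,168.08 | $2,797.74
5 | $2,797.74 | $78.34 | $2,876.08 | $0.00
Total paid: $9,700.96

$9,700.96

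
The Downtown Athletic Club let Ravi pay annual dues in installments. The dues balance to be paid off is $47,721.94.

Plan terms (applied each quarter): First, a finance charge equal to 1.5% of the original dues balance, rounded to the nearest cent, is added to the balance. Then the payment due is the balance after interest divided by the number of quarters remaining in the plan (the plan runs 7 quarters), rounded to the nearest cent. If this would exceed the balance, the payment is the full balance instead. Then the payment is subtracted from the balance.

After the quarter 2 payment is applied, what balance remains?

Quarter 1: $47,721.94 +$715.83 interest = $48,437.77; pay $6,919.68 → $41,518.09
Quarter 2: $41,518.09 +$715.83 interest = $42,233.92; pay $7,038.99 → $35,194.93

$35,194.93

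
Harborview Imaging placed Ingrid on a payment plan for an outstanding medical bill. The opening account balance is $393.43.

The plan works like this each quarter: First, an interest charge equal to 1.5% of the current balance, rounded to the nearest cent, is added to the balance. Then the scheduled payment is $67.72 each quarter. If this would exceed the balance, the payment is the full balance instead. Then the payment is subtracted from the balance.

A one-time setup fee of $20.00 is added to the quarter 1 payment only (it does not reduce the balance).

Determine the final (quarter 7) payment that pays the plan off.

Quarter 1: $393.43 +$5.90 interest = $399.33; pay $67.72 (+ $20.00 fee) → $331.61
Quarter 2: $331.61 +$4.97 interest = $336.58; pay $67.72 → $268.86
Quarter 3: $268.86 +$4.03 interest = $272.89; pay $67.72 → $205.17
Quarter 4: $205.17 +$3.08 interest = $208.25; pay $67.72 → $140.53
Quarter 5: $140.53 +$2.11 interest = $142.64; pay $67.72 → $74.92
Quarter 6: $74.92 +$1.12 interest = $76.04; pay $67.72 → $8.32
Quarter 7: $8.32 +$0.12 interest = $8.44; pay $8.44 → $0.00

$8.44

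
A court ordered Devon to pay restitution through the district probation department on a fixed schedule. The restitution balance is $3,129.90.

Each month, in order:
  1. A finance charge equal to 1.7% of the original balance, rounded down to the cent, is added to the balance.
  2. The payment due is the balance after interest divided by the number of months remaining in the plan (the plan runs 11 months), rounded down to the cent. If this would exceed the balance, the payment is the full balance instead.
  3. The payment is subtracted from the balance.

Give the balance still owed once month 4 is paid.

Month 1: $3,129.90 +$53.20 interest = $3,183.10; pay $289.37 → $2,893.73
Month 2: $2,893.73 +$53.20 interest = $2,946.93; pay $294.69 → $2,652.24
Month 3: $2,652.24 +$53.20 interest = $2,705.44; pay $300.60 → $2,404.84
Month 4: $2,404.84 +$53.20 interest = $2,458.04; pay $307.25 → $2,150.79

$2,150.79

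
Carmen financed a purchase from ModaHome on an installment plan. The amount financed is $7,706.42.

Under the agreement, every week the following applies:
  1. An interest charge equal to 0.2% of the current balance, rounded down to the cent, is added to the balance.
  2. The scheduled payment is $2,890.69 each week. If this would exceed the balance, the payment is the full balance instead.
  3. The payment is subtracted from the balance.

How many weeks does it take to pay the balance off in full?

3

# | Opening | Interest | Payment | End bal
1 | $7,706.42 | $15.41 | $2,890.69 | $4,831.14
2 | $4,831.14 | $9.66 | $2,890.69 | $1,950.11
3 | $1,950.11 | $3.90 | $1,954.01 | $0.00
Balance reaches $0.00 in week 3.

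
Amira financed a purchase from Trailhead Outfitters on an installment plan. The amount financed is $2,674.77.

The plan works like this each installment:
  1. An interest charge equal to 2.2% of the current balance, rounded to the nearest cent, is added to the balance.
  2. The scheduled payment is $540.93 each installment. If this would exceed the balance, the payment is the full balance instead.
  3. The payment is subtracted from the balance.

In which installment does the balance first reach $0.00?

Installment 1: opening $2,674.77; interest $58.84 → $2,733.61; payment $540.93; balance $2,192.68
Installment 2: opening $2,192.68; interest $48.24 → $2,240.92; payment $540.93; balance $1,699.99
Installment 3: opening $1,699.99; interest $37.40 → $1,737.39; payment $540.93; balance $1,196.46
Installment 4: opening $1,196.46; interest $26.32 → $1,222.78; payment $540.93; balance $681.85
Installment 5: opening $681.85; interest $15.00 → $696.85; payment $540.93; balance $155.92
Installment 6: opening $155.92; interest $3.43 → $159.35; payment $159.35; balance $0.00
Balance reaches $0.00 in installment 6.

6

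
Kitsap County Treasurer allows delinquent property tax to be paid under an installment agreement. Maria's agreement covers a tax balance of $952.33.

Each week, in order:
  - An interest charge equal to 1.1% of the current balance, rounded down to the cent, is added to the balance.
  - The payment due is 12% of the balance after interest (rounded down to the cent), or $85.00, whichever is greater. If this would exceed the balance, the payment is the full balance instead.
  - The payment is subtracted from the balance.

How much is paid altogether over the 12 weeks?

Week 1: opening $952.33; interest $10.47 → $962.80; payment $115.53; balance $847.27
Week 2: opening $847.27; interest $9.31 → $856.58; payment $102.78; balance $753.80
Week 3: opening $753.80; interest $8.29 → $762.09; payment $91.45; balance $670.64
Week 4: opening $670.64; interest $7.37 → $678.01; payment $85.00; balance $593.01
Week 5: opening $593.01; interest $6.52 → $599.53; payment $85.00; balance $514.53
Week 6: opening $514.53; interest $5.65 → $520.18; payment $85.00; balance $435.18
Week 7: opening $435.18; interest $4.78 → $439.96; payment $85.00; balance $354.96
Week 8: opening $354.96; interest $3.90 → $358.86; payment $85.00; balance $273.86
Week 9: opening $273.86; interest $3.01 → $276.87; payment $85.00; balance $191.87
Week 10: opening $191.87; interest $2.11 → $193.98; payment $85.00; balance $108.98
Week 11: opening $108.98; interest $1.19 → $110.17; payment $85.00; balance $25.17
Week 12: opening $25.17; interest $0.27 → $25.44; payment $25.44; balance $0.00
Total paid: $1,015.20

$1,015.20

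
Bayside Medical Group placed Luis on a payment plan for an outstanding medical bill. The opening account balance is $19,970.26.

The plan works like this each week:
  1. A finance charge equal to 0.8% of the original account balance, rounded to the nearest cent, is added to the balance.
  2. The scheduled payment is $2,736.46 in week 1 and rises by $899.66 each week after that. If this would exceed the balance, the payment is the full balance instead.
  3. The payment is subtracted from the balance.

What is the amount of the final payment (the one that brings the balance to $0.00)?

# | Opening | Interest | Payment | End bal
1 | $19,970.26 | $159.76 | $2,736.46 | $17,393.56
2 | $17,393.56 | $159.76 | $3,636.12 | $13,917.20
3 | $13,917.20 | $159.76 | $4,535.78 | $9,541.18
4 | $9,541.18 | $159.76 | $5,435.44 | $4,265.50
5 | $4,265.50 | $159.76 | $4,425.26 | $0.00

$4,425.26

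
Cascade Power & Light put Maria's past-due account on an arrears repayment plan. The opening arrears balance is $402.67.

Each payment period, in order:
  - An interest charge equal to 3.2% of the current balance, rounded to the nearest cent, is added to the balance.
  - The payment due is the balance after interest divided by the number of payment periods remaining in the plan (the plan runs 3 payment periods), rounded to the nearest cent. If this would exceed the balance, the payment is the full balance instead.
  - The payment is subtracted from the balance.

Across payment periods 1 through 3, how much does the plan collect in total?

$429.00

Payment period 1: opening $402.67; interest $12.89 → $415.56; payment $138.52; balance $277.04
Payment period 2: opening $277.04; interest $8.87 → $285.91; payment $142.96; balance $142.95
Payment period 3: opening $142.95; interest $4.57 → $147.52; payment $147.52; balance $0.00
Total paid: $429.00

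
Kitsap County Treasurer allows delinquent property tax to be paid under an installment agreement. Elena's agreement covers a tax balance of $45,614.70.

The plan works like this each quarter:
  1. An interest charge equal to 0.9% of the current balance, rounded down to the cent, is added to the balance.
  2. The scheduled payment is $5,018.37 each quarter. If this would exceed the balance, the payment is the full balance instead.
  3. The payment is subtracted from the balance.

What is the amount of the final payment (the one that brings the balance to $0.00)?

Quarter 1: opening $45,614.70; interest $410.53 → $46,025.23; payment $5,018.37; balance $41,006.86
Quarter 2: opening $41,006.86; interest $369.06 → $41,375.92; payment $5,018.37; balance $36,357.55
Quarter 3: opening $36,357.55; interest $327.21 → $36,684.76; payment $5,018.37; balance $31,666.39
Quarter 4: opening $31,666.39; interest $284.99 → $31,951.38; payment $5,018.37; balance $26,933.01
Quarter 5: opening $26,933.01; interest $242.39 → $27,175.40; payment $5,018.37; balance $22,157.03
Quarter 6: opening $22,157.03; interest $199.41 → $22,356.44; payment $5,018.37; balance $17,338.07
Quarter 7: opening $17,338.07; interest $156.04 → $17,494.11; payment $5,018.37; balance $12,475.74
Quarter 8: opening $12,475.74; interest $112.28 → $12,588.02; payment $5,018.37; balance $7,569.65
Quarter 9: opening $7,569.65; interest $68.12 → $7,637.77; payment $5,018.37; balance $2,619.40
Quarter 10: opening $2,619.40; interest $23.57 → $2,642.97; payment $2,642.97; balance $0.00

$2,642.97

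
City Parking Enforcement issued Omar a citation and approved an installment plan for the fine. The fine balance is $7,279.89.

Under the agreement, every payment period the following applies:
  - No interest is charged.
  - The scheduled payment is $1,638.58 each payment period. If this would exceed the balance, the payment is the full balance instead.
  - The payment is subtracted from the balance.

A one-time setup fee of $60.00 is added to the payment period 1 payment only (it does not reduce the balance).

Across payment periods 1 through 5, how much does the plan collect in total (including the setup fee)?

Payment period 1: opening $7,279.89; payment $1,638.58 (+ $60.00 fee); balance $5,641.31
Payment period 2: opening $5,641.31; payment $1,638.58; balance $4,002.73
Payment period 3: opening $4,002.73; payment $1,638.58; balance $2,364.15
Payment period 4: opening $2,364.15; payment $1,638.58; balance $725.57
Payment period 5: opening $725.57; payment $725.57; balance $0.00
Total paid: $7,339.89

$7,339.89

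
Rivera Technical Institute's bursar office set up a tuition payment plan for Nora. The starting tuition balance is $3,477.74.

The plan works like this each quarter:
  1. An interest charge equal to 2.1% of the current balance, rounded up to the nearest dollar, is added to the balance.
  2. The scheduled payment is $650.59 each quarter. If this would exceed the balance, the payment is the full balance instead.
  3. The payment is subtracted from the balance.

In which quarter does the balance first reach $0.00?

Quarter 1: opening $3,477.74; interest $74.00 → $3,551.74; payment $650.59; balance $2,901.15
Quarter 2: opening $2,901.15; interest $61.00 → $2,962.15; payment $650.59; balance $2,311.56
Quarter 3: opening $2,311.56; interest $49.00 → $2,360.56; payment $650.59; balance $1,709.97
Quarter 4: opening $1,709.97; interest $36.00 → $1,745.97; payment $650.59; balance $1,095.38
Quarter 5: opening $1,095.38; interest $24.00 → $1,119.38; payment $650.59; balance $468.79
Quarter 6: opening $468.79; interest $10.00 → $478.79; payment $478.79; balance $0.00
Balance reaches $0.00 in quarter 6.

6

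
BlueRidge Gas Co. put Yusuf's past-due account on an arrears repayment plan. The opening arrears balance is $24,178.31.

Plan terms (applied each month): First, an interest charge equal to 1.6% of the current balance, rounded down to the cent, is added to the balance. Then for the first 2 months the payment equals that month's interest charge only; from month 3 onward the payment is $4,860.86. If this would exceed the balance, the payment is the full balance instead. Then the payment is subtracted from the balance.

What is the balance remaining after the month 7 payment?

Month 1: $24,178.31 +$386.85 interest = $24,565.16; pay $386.85 → $24,178.31
Month 2: $24,178.31 +$386.85 interest = $24,565.16; pay $386.85 → $24,178.31
Month 3: $24,178.31 +$386.85 interest = $24,565.16; pay $4,860.86 → $19,704.30
Month 4: $19,704.30 +$315.26 interest = $20,019.56; pay $4,860.86 → $15,158.70
Month 5: $15,158.70 +$242.53 interest = $15,401.23; pay $4,860.86 → $10,540.37
Month 6: $10,540.37 +$168.64 interest = $10,709.01; pay $4,860.86 → $5,848.15
Month 7: $5,848.15 +$93.57 interest = $5,941.72; pay $4,860.86 → $1,080.86

$1,080.86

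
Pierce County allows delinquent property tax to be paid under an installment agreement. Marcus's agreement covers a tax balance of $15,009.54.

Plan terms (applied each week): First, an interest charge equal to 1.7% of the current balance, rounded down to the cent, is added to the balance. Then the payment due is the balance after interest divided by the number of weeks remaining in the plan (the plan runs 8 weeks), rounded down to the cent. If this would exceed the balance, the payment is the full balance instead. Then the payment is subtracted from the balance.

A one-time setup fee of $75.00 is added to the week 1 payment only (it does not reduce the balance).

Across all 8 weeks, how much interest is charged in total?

Week 1: opening $15,009.54; interest $255.16 → $15,264.70; payment $1,908.08 (+ $75.00 fee); balance $13,356.62
Week 2: opening $13,356.62; interest $227.06 → $13,583.68; payment $1,940.52; balance $11,643.16
Week 3: opening $11,643.16; interest $197.93 → $11,841.09; payment $1,973.51; balance $9,867.58
Week 4: opening $9,867.58; interest $167.74 → $10,035.32; payment $2,007.06; balance $8,028.26
Week 5: opening $8,028.26; interest $136.48 → $8,164.74; payment $2,041.18; balance $6,123.56
Week 6: opening $6,123.56; interest $104.10 → $6,227.66; payment $2,075.88; balance $4,151.78
Week 7: opening $4,151.78; interest $70.58 → $4,222.36; payment $2,111.18; balance $2,111.18
Week 8: opening $2,111.18; interest $35.89 → $2,147.07; payment $2,147.07; balance $0.00
Total interest: $255.16 + $227.06 + $197.93 + $167.74 + $136.48 + $104.10 + $70.58 + $35.89 = $1,194.94

$1,194.94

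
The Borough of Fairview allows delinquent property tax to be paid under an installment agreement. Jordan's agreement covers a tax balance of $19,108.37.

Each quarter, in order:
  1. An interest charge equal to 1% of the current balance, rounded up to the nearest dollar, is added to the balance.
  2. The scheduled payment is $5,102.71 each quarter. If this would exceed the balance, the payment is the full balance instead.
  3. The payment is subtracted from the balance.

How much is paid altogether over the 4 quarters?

# | Opening | Interest | Payment | End bal
1 | $19,108.37 | $192.00 | $5,102.71 | $14,197.66
2 | $14,197.66 | $142.00 | $5,102.71 | $9,236.95
3 | $9,236.95 | $93.00 | $5,102.71 | $4,227.24
4 | $4,227.24 | $43.00 | $4,270.24 | $0.00
Total paid: $19,578.37

$19,578.37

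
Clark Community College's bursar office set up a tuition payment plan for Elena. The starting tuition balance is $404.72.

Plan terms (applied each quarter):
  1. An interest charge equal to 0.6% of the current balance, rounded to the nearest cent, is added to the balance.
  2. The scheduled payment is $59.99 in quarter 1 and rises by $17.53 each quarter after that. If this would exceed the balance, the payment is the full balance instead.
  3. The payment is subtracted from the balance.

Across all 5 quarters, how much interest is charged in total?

$7.61

Quarter 1: opening $404.72; interest $2.43 → $407.15; payment $59.99; balance $347.16
Quarter 2: opening $347.16; interest $2.08 → $349.24; payment $77.52; balance $271.72
Quarter 3: opening $271.72; interest $1.63 → $273.35; payment $95.05; balance $178.30
Quarter 4: opening $178.30; interest $1.07 → $179.37; payment $112.58; balance $66.79
Quarter 5: opening $66.79; interest $0.40 → $67.19; payment $67.19; balance $0.00
Total interest: $2.43 + $2.08 + $1.63 + $1.07 + $0.40 = $7.61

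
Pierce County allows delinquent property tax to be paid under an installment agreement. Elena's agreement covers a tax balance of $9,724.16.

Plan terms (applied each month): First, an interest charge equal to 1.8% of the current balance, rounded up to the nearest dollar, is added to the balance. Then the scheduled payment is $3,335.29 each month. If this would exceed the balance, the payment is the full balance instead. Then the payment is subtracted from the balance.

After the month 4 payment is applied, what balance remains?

Month 1: opening $9,724.16; interest $176.00 → $9,900.16; payment $3,335.29; balance $6,564.87
Month 2: opening $6,564.87; interest $119.00 → $6,683.87; payment $3,335.29; balance $3,348.58
Month 3: opening $3,348.58; interest $61.00 → $3,409.58; payment $3,335.29; balance $74.29
Month 4: opening $74.29; interest $2.00 → $76.29; payment $76.29; balance $0.00

$0.00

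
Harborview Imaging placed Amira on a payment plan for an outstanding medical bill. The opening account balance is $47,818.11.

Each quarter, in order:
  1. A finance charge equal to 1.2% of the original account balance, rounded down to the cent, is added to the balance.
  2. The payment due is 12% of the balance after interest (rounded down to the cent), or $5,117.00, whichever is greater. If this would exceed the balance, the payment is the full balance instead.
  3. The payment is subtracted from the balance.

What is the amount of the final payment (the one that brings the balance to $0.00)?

# | Opening | Interest | Payment | End bal
1 | $47,818.11 | $573.81 | $5,807.03 | $42,584.89
2 | $42,584.89 | $573.81 | $5,179.04 | $37,979.66
3 | $37,979.66 | $573.81 | $5,117.00 | $33,436.47
4 | $33,436.47 | $573.81 | $5,117.00 | $28,893.28
5 | $28,893.28 | $573.81 | $5,117.00 | $24,350.09
6 | $24,350.09 | $573.81 | $5,117.00 | $19,806.90
7 | $19,806.90 | $573.81 | $5,117.00 | $15,263.71
8 | $15,263.71 | $573.81 | $5,117.00 | $10,720.52
9 | $10,720.52 | $573.81 | $5,117.00 | $6,177.33
10 | $6,177.33 | $573.81 | $5,117.00 | $1,634.14
11 | $1,634.14 | $573.81 | $2,207.95 | $0.00

$2,207.95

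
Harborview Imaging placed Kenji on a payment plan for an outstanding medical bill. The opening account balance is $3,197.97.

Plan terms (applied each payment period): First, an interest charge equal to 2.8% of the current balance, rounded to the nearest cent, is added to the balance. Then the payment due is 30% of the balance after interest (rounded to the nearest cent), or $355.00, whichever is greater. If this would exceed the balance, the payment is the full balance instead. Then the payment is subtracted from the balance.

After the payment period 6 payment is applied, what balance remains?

# | Opening | Interest | Payment | End bal
1 | $3,197.97 | $89.54 | $986.25 | $2,301.26
2 | $2,301.26 | $64.44 | $709.71 | $1,655.99
3 | $1,655.99 | $46.37 | $510.71 | $1,191.65
4 | $1,191.65 | $33.37 | $367.51 | $857.51
5 | $857.51 | $24.01 | $355.00 | $526.52
6 | $526.52 | $14.74 | $355.00 | $186.26

$186.26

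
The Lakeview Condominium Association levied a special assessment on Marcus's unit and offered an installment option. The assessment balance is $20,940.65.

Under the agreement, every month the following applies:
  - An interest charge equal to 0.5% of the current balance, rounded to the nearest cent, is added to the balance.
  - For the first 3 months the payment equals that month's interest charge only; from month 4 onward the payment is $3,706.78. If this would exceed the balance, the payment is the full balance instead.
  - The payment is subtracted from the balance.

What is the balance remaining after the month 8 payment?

$2,749.25

# | Opening | Interest | Payment | End bal
1 | $20,940.65 | $104.70 | $104.70 | $20,940.65
2 | $20,940.65 | $104.70 | $104.70 | $20,940.65
3 | $20,940.65 | $104.70 | $104.70 | $20,940.65
4 | $20,940.65 | $104.70 | $3,706.78 | $17,338.57
5 | $17,338.57 | $86.69 | $3,706.78 | $13,718.48
6 | $13,718.48 | $68.59 | $3,706.78 | $10,080.29
7 | $10,080.29 | $50.40 | $3,706.78 | $6,423.91
8 | $6,423.91 | $32.12 | $3,706.78 | $2,749.25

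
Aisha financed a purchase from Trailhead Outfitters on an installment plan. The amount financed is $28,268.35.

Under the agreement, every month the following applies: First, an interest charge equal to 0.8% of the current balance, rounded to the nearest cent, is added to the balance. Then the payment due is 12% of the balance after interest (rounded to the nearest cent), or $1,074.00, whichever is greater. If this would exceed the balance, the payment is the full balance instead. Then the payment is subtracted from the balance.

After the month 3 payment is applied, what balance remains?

Month 1: opening $28,268.35; interest $226.15 → $28,494.50; payment $3,419.34; balance $25,075.16
Month 2: opening $25,075.16; interest $200.60 → $25,275.76; payment $3,033.09; balance $22,242.67
Month 3: opening $22,242.67; interest $177.94 → $22,420.61; payment $2,690.47; balance $19,730.14

$19,730.14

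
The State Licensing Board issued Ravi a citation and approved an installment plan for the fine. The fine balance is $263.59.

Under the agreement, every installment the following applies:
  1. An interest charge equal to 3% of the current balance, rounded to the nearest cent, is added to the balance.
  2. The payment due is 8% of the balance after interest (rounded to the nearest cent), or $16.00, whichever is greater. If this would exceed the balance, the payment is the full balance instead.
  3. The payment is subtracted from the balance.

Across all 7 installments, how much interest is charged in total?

$47.38

Installment 1: $263.59 +$7.91 interest = $271.50; pay $21.72 → $249.78
Installment 2: $249.78 +$7.49 interest = $257.27; pay $20.58 → $236.69
Installment 3: $236.69 +$7.10 interest = $243.79; pay $19.50 → $224.29
Installment 4: $224.29 +$6.73 interest = $231.02; pay $18.48 → $212.54
Installment 5: $212.54 +$6.38 interest = $218.92; pay $17.51 → $201.41
Installment 6: $201.41 +$6.04 interest = $207.45; pay $16.60 → $190.85
Installment 7: $190.85 +$5.73 interest = $196.58; pay $16.00 → $180.58
Total interest: $7.91 + $7.49 + $7.10 + $6.73 + $6.38 + $6.04 + $5.73 = $47.38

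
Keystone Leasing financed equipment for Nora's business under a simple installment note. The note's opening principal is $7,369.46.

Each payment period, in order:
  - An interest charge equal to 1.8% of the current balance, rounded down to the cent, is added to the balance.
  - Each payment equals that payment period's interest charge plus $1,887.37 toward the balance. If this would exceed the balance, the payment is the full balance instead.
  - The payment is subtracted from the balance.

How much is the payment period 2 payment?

Payment period 1: opening $7,369.46; interest $132.65 → $7,502.11; payment $2,020.02; balance $5,482.09
Payment period 2: opening $5,482.09; interest $98.67 → $5,580.76; payment $1,986.04; balance $3,594.72

$1,986.04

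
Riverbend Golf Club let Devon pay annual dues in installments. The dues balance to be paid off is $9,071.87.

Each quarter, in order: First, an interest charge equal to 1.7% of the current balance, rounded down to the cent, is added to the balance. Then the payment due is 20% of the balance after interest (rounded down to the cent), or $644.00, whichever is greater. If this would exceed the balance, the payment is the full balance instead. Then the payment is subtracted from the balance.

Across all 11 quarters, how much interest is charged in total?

$707.37

Quarter 1: opening $9,071.87; interest $154.22 → $9,226.09; payment $1,845.21; balance $7,380.88
Quarter 2: opening $7,380.88; interest $125.47 → $7,506.35; payment $1,501.27; balance $6,005.08
Quarter 3: opening $6,005.08; interest $102.08 → $6,107.16; payment $1,221.43; balance $4,885.73
Quarter 4: opening $4,885.73; interest $83.05 → $4,968.78; payment $993.75; balance $3,975.03
Quarter 5: opening $3,975.03; interest $67.57 → $4,042.60; payment $808.52; balance $3,234.08
Quarter 6: opening $3,234.08; interest $54.97 → $3,289.05; payment $657.81; balance $2,631.24
Quarter 7: opening $2,631.24; interest $44.73 → $2,675.97; payment $644.00; balance $2,031.97
Quarter 8: opening $2,031.97; interest $34.54 → $2,066.51; payment $644.00; balance $1,422.51
Quarter 9: opening $1,422.51; interest $24.18 → $1,446.69; payment $644.00; balance $802.69
Quarter 10: opening $802.69; interest $13.64 → $816.33; payment $644.00; balance $172.33
Quarter 11: opening $172.33; interest $2.92 → $175.25; payment $175.25; balance $0.00
Total interest: $154.22 + $125.47 + $102.08 + $83.05 + $67.57 + $54.97 + $44.73 + $34.54 + $24.18 + $13.64 + $2.92 = $707.37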